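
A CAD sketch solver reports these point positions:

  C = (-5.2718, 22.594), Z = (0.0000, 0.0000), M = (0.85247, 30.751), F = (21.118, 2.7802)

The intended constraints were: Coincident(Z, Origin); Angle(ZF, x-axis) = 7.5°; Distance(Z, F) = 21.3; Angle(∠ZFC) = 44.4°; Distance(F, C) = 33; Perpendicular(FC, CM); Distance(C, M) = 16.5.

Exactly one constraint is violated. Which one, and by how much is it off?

Distance(C, M) = 16.5 — off by 6.30.

Z = (0.00, 0.00) ✓; ZF at 7.500° ✓; |ZF| = 21.30 ✓; ∠ZFC = 44.40° ✓; |FC| = 33.00 ✓; ∠(FC, CM) = 90.00° ✓; |CM| = 10.20 ✗.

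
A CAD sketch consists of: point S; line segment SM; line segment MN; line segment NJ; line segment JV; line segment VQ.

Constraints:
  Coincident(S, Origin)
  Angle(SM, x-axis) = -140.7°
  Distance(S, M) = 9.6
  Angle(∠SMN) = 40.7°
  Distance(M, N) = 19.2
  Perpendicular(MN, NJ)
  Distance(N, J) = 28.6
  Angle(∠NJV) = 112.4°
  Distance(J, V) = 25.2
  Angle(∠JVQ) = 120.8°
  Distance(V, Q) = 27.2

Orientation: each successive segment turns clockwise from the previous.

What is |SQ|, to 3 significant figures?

36.7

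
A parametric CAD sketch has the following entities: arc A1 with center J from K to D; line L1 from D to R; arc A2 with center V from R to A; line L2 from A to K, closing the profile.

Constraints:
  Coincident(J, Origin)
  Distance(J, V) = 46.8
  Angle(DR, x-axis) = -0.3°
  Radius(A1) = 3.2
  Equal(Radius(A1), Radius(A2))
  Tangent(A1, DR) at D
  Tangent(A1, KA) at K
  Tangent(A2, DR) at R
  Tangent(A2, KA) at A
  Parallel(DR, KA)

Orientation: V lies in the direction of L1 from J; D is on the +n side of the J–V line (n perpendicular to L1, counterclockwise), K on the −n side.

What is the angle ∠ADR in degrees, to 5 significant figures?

7.7870°

The slot axis is L1's direction at -0.3°, so u = (cos -0.3°, sin -0.3°) = (0.99999, -0.0052360) and n = (−sin -0.3°, cos -0.3°) = (0.0052360, 0.99999). J is at the origin and V lies 46.8 along u from J, so V = 46.8·u = (46.799, -0.24504). Tangency of A1 to both parallel lines with radius 3.2 puts D and K at J ± 3.2·n: D = (0.016755, 3.2000), K = (-0.016755, -3.2000). Equal radii place R and A the same way about V: R = V + 3.2·n = (46.816, 2.9549), A = V − 3.2·n = (46.783, -3.4450). Then cos ∠ADR = DA·DR / (|DA||DR|), giving 7.7870°.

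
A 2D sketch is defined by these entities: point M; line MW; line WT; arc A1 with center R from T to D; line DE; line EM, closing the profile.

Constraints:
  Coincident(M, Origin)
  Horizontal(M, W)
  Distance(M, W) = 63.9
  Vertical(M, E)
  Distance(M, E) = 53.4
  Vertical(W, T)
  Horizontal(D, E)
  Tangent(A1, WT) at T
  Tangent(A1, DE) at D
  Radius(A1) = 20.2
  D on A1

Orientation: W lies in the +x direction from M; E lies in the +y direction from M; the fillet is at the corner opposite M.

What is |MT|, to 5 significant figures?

72.010

M is at the origin; MW is horizontal with |MW| = 63.9 and W on the +x side, so W = (63.900, 0.0000). M and E share the same x with |ME| = 53.4 and E on the +y side, so E = (0.0000, 53.400). The virtual corner opposite M is at (63.900, 53.400). Tangency of A1 to WT means the radius RT is perpendicular to WT and the tangent condition forces RD to be normal to DE, with radius 20.2, so the center R sits 20.2 in from both sides at R = (43.700, 33.200). That places the tangent points at T = (63.900, 33.200) on WT and D = (43.700, 53.400) on DE. Then |MT| = |T − M| = 72.010.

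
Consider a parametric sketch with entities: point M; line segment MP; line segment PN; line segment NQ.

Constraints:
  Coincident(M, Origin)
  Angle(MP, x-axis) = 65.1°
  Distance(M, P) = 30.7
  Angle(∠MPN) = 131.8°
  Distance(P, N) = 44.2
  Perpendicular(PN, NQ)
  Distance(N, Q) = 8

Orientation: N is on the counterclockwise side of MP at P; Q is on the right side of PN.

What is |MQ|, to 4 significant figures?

71.66

∠MPN = 131.8°, so PN runs at 65.1° + (180° − 131.8°) = 113.3° from the x-axis; with |PN| = 44.2, N = P + 44.2·(cos 113.3°, sin 113.3°) = (-4.557, 68.44). PN is perpendicular to NQ; with |NQ| = 8.0 on the right of PN, Q = N + 8.0·(0.9184, 0.3955) = (2.790, 71.61). Then |MQ| = |Q − M| = 71.66.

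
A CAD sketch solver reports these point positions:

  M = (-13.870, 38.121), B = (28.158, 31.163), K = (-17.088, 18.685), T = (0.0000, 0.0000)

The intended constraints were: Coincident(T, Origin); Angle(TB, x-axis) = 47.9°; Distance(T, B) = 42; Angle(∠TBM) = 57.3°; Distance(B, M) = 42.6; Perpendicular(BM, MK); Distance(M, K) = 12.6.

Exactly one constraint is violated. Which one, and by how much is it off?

Distance(M, K) = 12.6 — off by 7.10.

T = (0.00, 0.00) ✓; TB at 47.90° ✓; |TB| = 42.00 ✓; ∠TBM = 57.30° ✓; |BM| = 42.60 ✓; ∠(BM, MK) = 90.00° ✓; |MK| = 19.70 ✗.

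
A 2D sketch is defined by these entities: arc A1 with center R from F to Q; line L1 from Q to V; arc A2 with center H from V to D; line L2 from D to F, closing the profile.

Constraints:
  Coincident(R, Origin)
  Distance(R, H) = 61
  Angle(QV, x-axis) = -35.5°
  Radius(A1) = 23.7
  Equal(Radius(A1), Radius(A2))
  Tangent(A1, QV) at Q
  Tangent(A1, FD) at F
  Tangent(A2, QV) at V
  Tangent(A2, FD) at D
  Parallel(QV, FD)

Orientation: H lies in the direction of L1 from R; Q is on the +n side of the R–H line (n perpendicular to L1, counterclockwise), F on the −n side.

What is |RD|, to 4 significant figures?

65.44

The slot axis is L1's direction at -35.5°, so u = (cos -35.5°, sin -35.5°) = (0.8141, -0.5807) and n = (−sin -35.5°, cos -35.5°) = (0.5807, 0.8141). R is at the origin and H lies 61.0 along u from R, so H = 61.0·u = (49.66, -35.42). Tangency of A1 to both parallel lines with radius 23.7 puts Q and F at R ± 23.7·n: Q = (13.76, 19.29), F = (-13.76, -19.29). Equal radii place V and D the same way about H: V = H + 23.7·n = (63.42, -16.13), D = H − 23.7·n = (35.90, -54.72). Then |RD| = |D − R| = 65.44.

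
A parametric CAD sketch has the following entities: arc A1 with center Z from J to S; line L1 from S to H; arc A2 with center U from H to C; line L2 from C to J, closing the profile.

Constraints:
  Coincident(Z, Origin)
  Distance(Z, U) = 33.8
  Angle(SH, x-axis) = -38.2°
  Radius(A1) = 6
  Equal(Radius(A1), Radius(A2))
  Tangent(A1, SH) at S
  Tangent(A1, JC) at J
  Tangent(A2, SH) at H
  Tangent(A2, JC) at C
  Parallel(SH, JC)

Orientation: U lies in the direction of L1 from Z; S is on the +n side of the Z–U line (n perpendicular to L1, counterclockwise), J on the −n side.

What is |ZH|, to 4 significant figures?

34.33

The slot axis is L1's direction at -38.2°, so u = (cos -38.2°, sin -38.2°) = (0.7859, -0.6184) and n = (−sin -38.2°, cos -38.2°) = (0.6184, 0.7859). Z is at the origin and U lies 33.8 along u from Z, so U = 33.8·u = (26.56, -20.90). Tangency of A1 to both parallel lines with radius 6.0 puts S and J at Z ± 6.0·n: S = (3.710, 4.715), J = (-3.710, -4.715). Equal radii place H and C the same way about U: H = U + 6.0·n = (30.27, -16.19), C = U − 6.0·n = (22.85, -25.62). Then |ZH| = |H − Z| = 34.33.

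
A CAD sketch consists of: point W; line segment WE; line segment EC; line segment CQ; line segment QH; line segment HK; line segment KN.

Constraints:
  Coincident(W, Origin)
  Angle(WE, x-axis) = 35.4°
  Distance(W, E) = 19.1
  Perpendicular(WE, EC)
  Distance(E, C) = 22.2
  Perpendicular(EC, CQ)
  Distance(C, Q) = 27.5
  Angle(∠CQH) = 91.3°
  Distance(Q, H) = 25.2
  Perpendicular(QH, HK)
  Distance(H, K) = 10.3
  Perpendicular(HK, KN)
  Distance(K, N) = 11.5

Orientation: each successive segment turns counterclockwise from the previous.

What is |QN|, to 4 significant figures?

17.14

W is at the origin; WE runs at 35.4° with length 19.1, so E = (15.57, 11.06). WE is perpendicular to EC, so EC runs at 125.4°; with |EC| = 22.2, C = (2.709, 29.16). The perpendicularity gives CQ at right angles to EC, so CQ runs at -144.6°; with |CQ| = 27.5, Q = (-19.71, 13.23). ∠CQH = 91.3° gives QH at -55.90° from the x-axis; with |QH| = 25.2, H = (-5.579, -7.637). QH is perpendicular to HK, so HK runs at 34.10°; with |HK| = 10.3, K = (2.950, -1.863). HK is perpendicular to KN, so KN runs at 124.1°; with |KN| = 11.5, N = (-3.497, 7.660). Then |QN| = |N − Q| = 17.14.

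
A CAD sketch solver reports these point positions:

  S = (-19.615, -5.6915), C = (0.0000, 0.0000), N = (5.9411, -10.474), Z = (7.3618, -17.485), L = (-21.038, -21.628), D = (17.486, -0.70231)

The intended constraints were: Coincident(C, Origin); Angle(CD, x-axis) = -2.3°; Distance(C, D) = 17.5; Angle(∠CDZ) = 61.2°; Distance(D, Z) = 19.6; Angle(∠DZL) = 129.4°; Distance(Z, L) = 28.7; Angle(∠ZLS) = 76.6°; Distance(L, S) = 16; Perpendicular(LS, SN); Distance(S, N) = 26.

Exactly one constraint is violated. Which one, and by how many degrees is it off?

Perpendicular(LS, SN) — off by 5.50°.

C = (0.00, 0.00) ✓; CD at -2.300° ✓; |CD| = 17.50 ✓; ∠CDZ = 61.20° ✓; |DZ| = 19.60 ✓; ∠DZL = 129.4° ✓; |ZL| = 28.70 ✓; ∠ZLS = 76.60° ✓; |LS| = 16.00 ✓; ∠(LS, SN) = 95.50° ✗; |SN| = 26.00 ✓.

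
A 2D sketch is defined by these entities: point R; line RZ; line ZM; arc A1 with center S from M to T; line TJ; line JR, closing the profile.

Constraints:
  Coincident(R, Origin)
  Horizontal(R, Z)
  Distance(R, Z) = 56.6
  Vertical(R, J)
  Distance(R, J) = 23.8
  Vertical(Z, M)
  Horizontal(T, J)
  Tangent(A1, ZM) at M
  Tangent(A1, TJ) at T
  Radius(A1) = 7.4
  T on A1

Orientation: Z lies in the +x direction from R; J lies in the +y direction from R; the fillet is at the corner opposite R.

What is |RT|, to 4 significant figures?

54.65

R is at the origin; RZ is horizontal with |RZ| = 56.6 and Z on the +x side, so Z = (56.60, 0.000). R and J share the same x with |RJ| = 23.8 and J on the +y side, so J = (0.000, 23.80). The virtual corner opposite R is at (56.60, 23.80). Tangency of A1 to ZM means the radius SM is perpendicular to ZM and the tangent condition forces ST to be normal to TJ, with radius 7.4, so the center S sits 7.4 in from both sides at S = (49.20, 16.40). That places the tangent points at M = (56.60, 16.40) on ZM and T = (49.20, 23.80) on TJ. Then |RT| = |T − R| = 54.65.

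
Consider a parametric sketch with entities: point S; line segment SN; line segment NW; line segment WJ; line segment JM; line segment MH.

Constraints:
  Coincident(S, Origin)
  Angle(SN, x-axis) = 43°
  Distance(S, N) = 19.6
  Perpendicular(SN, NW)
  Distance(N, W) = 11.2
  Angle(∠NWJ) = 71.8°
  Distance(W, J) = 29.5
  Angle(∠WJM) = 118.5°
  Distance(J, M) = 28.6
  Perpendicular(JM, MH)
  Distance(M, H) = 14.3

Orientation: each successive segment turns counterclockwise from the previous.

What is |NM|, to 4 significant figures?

42.21

S is at the origin; SN runs at 43.0° with length 19.6, so N = (14.33, 13.37). SN ⟂ NW, so NW runs at 133.0°; with |NW| = 11.2, W = (6.696, 21.56). ∠NWJ = 71.8° gives WJ at -118.8° from the x-axis; with |WJ| = 29.5, J = (-7.516, -4.293). ∠WJM = 118.5° gives JM at -57.30° from the x-axis; with |JM| = 28.6, M = (7.935, -28.36). Then |NM| = |M − N| = 42.21.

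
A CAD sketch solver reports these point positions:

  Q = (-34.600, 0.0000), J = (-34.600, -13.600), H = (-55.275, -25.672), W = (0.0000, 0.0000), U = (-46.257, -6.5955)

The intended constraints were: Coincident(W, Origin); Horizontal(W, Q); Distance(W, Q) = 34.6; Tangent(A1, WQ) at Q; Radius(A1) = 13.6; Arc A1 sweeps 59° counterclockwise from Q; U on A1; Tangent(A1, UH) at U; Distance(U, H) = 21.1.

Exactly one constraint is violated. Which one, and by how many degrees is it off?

Tangent(A1, UH) at U — off by 5.70°.

W = (0.00, 0.00) ✓; W.y = 0.00, Q.y = 0.00 ✓; |WQ| = 34.60 ✓; ∠(JQ, QW) = 90.00° ✓; |JQ| = 13.60 ✓; bearing(J→U) − bearing(J→Q) = 59.00° ✓; |JU| = 13.60 ✓; ∠(JU, UH) = 84.30° ✗; |UH| = 21.10 ✓.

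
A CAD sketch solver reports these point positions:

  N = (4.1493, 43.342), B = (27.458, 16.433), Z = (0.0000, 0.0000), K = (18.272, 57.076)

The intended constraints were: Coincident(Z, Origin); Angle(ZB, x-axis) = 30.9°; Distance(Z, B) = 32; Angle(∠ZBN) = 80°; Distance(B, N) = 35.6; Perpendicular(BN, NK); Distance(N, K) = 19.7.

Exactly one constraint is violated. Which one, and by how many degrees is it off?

Perpendicular(BN, NK) — off by 3.30°.

Z = (0.00, 0.00) ✓; ZB at 30.90° ✓; |ZB| = 32.00 ✓; ∠ZBN = 80.00° ✓; |BN| = 35.60 ✓; ∠(BN, NK) = 86.70° ✗; |NK| = 19.70 ✓.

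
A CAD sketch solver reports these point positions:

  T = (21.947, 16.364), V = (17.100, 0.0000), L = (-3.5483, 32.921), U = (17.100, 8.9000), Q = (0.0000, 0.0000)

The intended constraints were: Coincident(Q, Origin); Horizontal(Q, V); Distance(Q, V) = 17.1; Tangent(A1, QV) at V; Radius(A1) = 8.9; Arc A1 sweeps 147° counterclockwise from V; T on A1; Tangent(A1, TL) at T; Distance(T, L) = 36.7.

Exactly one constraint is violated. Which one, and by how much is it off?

Distance(T, L) = 36.7 — off by 6.30.

Q = (0.00, 0.00) ✓; Q.y = 0.00, V.y = 0.00 ✓; |QV| = 17.10 ✓; ∠(UV, VQ) = 90.00° ✓; |UV| = 8.900 ✓; bearing(U→T) − bearing(U→V) = 147.0° ✓; |UT| = 8.900 ✓; ∠(UT, TL) = 90.00° ✓; |TL| = 30.40 ✗.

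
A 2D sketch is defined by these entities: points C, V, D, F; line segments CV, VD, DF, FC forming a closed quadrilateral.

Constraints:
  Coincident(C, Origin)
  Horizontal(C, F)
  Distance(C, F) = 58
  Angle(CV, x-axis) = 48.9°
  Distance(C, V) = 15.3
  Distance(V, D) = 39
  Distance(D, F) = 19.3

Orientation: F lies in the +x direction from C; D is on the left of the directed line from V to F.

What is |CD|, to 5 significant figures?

51.537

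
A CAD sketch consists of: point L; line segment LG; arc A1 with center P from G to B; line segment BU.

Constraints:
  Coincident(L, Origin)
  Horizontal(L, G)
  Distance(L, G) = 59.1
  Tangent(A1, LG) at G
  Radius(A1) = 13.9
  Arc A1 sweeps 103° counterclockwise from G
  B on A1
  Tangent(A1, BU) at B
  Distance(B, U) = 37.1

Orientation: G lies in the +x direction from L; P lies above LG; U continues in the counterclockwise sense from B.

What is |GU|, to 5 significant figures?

53.429

On A1, G sits at bearing -90° from P; a 103° counterclockwise sweep puts B at bearing 13°, so B = P + 13.9·(cos 13°, sin 13°) = (72.644, 17.027). The tangent condition forces PB to be normal to BU, so BU runs along (−sin 13°, cos 13°); with |BU| = 37.1, U = (64.298, 53.176). Then |GU| = |U − G| = 53.429.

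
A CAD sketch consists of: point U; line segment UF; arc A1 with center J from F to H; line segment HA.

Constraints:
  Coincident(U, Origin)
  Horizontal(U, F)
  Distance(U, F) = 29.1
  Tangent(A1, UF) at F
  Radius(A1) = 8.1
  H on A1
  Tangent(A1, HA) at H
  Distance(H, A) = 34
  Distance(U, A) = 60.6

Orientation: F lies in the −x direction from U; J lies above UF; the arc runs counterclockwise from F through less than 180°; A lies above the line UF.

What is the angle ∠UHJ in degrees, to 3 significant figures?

105°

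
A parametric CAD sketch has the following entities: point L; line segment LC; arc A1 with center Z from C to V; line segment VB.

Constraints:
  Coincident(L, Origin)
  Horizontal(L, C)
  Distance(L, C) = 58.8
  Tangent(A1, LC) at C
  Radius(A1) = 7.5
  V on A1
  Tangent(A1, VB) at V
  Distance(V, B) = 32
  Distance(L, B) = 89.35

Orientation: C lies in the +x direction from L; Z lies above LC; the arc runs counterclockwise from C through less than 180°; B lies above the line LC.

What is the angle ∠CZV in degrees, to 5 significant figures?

50.015°

L is at the origin; L and C share the same y with |LC| = 58.8 and C on the +x side, so C = (58.800, 0.0000). Tangency of A1 to LC means the radius ZC is perpendicular to LC, so Z = C + (0, 7.5) = (58.800, 7.5000). Since ZV ⟂ VB (tangency), |ZB| = √(7.5² + 32.0²) = 32.867 regardless of where V sits on A1. So B lies on both circle(L, 89.35) and circle(Z, 32.867); the above-LC intersection is B = (85.109, 27.199). V is the foot of the tangent from B: V = (64.547, 2.6806).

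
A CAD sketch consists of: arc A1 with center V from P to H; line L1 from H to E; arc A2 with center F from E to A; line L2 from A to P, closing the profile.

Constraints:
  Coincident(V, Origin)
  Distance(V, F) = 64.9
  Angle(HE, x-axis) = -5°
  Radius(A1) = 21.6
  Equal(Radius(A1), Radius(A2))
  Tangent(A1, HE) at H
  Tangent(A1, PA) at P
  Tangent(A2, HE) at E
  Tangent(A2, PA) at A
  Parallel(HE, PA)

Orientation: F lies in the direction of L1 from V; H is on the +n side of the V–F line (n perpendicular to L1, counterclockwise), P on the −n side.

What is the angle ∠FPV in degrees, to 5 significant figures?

71.592°

The slot axis is L1's direction at -5.0°, so u = (cos -5.0°, sin -5.0°) = (0.99619, -0.087156) and n = (−sin -5.0°, cos -5.0°) = (0.087156, 0.99619). V is at the origin and F lies 64.9 along u from V, so F = 64.9·u = (64.653, -5.6564). Tangency of A1 to both parallel lines with radius 21.6 puts H and P at V ± 21.6·n: H = (1.8826, 21.518), P = (-1.8826, -21.518). Then cos ∠FPV = PF·PV / (|PF||PV|), giving 71.592°.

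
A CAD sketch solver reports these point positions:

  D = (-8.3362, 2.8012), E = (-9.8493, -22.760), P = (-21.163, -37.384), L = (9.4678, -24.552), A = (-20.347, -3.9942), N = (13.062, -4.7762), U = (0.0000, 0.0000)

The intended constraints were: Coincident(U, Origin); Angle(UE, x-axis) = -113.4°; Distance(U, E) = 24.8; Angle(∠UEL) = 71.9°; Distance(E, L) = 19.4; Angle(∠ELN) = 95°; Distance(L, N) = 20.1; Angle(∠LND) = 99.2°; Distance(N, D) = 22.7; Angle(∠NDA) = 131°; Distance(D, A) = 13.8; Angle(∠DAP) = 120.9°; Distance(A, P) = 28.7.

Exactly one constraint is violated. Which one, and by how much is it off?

Distance(A, P) = 28.7 — off by 4.70.

U = (0.00, 0.00) ✓; UE at -113.4° ✓; |UE| = 24.80 ✓; ∠UEL = 71.90° ✓; |EL| = 19.40 ✓; ∠ELN = 95.00° ✓; |LN| = 20.10 ✓; ∠LND = 99.20° ✓; |ND| = 22.70 ✓; ∠NDA = 131.0° ✓; |DA| = 13.80 ✓; ∠DAP = 120.9° ✓; |AP| = 33.40 ✗.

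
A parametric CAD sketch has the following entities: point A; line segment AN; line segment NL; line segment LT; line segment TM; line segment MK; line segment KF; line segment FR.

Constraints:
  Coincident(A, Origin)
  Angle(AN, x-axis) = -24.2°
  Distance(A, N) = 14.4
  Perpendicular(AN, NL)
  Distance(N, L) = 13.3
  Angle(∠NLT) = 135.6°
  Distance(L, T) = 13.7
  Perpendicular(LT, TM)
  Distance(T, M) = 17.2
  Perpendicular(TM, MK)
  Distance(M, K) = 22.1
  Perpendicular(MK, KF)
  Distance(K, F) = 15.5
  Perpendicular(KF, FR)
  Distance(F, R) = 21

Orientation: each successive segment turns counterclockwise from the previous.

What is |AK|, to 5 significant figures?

9.2865

A is at the origin; AN runs at -24.2° with length 14.4, so N = (13.135, -5.9029). AN is perpendicular to NL, so NL runs at 65.800°; with |NL| = 13.3, L = (18.587, 6.2283). ∠NLT = 135.6° gives LT at 110.20° from the x-axis; with |LT| = 13.7, T = (13.856, 19.086). LT ⟂ TM, so TM runs at -159.80°; with |TM| = 17.2, M = (-2.2862, 13.147). The perpendicularity gives MK at right angles to TM, so MK runs at -69.800°; with |MK| = 22.1, K = (5.3449, -7.5942). Then |AK| = |K − A| = 9.2865.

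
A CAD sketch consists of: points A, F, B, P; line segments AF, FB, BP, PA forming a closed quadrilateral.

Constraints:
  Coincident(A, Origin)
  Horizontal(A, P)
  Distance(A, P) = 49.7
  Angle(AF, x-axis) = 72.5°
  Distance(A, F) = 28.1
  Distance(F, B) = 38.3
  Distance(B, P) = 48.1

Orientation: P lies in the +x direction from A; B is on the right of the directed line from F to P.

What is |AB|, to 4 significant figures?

11.47

Checks: |FB| = 38.30 ✓; |BP| = 48.10 ✓.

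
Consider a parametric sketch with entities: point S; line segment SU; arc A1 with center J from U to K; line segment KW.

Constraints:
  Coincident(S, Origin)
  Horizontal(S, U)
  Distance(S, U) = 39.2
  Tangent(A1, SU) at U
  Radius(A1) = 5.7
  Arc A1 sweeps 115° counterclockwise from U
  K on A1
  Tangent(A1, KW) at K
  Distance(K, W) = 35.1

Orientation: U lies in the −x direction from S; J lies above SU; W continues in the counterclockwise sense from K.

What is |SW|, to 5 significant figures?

63.101

On A1, U sits at bearing -90° from J; a 115° counterclockwise sweep puts K at bearing 25°, so K = J + 5.7·(cos 25°, sin 25°) = (-34.034, 8.1089). Tangency of A1 to KW means the radius JK is perpendicular to KW, so KW runs along (−sin 25°, cos 25°); with |KW| = 35.1, W = (-48.868, 39.920). Then |SW| = |W − S| = 63.101.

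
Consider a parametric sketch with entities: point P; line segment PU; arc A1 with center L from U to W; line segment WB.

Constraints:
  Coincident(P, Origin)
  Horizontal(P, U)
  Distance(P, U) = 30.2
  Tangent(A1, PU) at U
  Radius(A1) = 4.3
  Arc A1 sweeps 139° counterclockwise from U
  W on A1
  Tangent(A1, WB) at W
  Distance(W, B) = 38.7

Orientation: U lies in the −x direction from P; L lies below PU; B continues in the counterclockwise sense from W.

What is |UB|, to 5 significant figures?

42.201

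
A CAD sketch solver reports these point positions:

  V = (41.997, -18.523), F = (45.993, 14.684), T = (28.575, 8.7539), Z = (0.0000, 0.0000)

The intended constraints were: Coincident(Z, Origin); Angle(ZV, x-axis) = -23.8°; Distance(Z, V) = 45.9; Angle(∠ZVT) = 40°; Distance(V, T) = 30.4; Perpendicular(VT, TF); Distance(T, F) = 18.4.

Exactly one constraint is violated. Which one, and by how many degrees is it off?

Perpendicular(VT, TF) — off by 7.40°.

Z = (0.00, 0.00) ✓; ZV at -23.80° ✓; |ZV| = 45.90 ✓; ∠ZVT = 40.00° ✓; |VT| = 30.40 ✓; ∠(VT, TF) = 97.40° ✗; |TF| = 18.40 ✓.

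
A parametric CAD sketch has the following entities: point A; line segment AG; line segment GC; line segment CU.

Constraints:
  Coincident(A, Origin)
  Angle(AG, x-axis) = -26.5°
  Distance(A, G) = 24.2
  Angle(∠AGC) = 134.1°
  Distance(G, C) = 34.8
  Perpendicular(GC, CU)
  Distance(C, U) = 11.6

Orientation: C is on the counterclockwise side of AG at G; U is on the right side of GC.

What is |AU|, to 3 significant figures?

59.2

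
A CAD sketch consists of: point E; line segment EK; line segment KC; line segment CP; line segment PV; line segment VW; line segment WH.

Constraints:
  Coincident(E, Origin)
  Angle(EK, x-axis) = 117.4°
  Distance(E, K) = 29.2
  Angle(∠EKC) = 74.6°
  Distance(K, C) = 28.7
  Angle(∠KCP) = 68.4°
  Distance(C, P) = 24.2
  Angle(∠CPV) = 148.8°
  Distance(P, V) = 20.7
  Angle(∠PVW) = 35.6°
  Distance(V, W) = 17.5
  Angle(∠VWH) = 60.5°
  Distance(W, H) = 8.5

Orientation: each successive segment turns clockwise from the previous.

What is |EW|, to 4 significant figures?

9.880

E is at the origin; EK runs at 117.4° with length 29.2, so K = (-13.44, 25.92). ∠EKC = 74.6° gives KC at 12.00° from the x-axis; with |KC| = 28.7, C = (14.64, 31.89). ∠KCP = 68.4° gives CP at -99.60° from the x-axis; with |CP| = 24.2, P = (10.60, 8.030). ∠CPV = 148.8° gives PV at -130.8° from the x-axis; with |PV| = 20.7, V = (-2.927, -7.640). ∠PVW = 35.6° gives VW at 84.80° from the x-axis; with |VW| = 17.5, W = (-1.341, 9.788). Then |EW| = |W − E| = 9.880.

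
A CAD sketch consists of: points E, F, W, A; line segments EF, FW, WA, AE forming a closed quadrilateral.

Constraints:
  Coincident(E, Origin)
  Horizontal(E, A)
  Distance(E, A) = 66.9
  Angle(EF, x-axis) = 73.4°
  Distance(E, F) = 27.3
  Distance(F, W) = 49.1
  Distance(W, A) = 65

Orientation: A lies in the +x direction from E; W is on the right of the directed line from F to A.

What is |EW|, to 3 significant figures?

23.7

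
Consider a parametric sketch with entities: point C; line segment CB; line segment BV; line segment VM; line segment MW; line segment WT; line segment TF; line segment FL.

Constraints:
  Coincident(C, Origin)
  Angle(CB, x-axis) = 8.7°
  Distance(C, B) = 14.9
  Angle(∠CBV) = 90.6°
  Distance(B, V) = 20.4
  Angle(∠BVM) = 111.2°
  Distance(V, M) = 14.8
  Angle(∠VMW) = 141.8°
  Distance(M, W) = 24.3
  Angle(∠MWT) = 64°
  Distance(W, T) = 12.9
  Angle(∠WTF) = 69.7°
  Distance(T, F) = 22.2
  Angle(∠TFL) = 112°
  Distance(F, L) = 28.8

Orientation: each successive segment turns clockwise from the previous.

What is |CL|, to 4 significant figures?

55.54

C is at the origin; CB runs at 8.7° with length 14.9, so B = (14.73, 2.254). ∠CBV = 90.6° gives BV at -80.70° from the x-axis; with |BV| = 20.4, V = (18.03, -17.88). ∠BVM = 111.2° gives VM at -149.5° from the x-axis; with |VM| = 14.8, M = (5.273, -25.39). ∠VMW = 141.8° gives MW at 172.3° from the x-axis; with |MW| = 24.3, W = (-18.81, -22.13). ∠MWT = 64.0° gives WT at 56.30° from the x-axis; with |WT| = 12.9, T = (-11.65, -11.40). ∠WTF = 69.7° gives TF at -54.00° from the x-axis; with |TF| = 22.2, F = (1.399, -29.36). ∠TFL = 112.0° gives FL at -122.0° from the x-axis; with |FL| = 28.8, L = (-13.86, -53.79). Then |CL| = |L − C| = 55.54.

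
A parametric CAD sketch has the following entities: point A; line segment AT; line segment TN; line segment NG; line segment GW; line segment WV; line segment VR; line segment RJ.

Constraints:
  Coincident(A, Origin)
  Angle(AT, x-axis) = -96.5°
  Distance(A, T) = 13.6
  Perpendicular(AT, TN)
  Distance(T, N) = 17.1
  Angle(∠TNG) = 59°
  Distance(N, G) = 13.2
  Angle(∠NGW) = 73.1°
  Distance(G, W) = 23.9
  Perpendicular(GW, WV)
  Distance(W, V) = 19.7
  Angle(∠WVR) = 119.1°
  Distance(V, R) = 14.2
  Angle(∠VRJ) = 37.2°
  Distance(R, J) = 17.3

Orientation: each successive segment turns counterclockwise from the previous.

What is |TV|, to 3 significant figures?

21.5

∠NGW = 73.1° gives GW at -139° from the x-axis; with |GW| = 23.9, W = (-7.95, -19.2). The perpendicularity gives WV at right angles to GW, so WV runs at -48.6°; with |WV| = 19.7, V = (5.08, -34.0). Then |TV| = |V − T| = 21.5.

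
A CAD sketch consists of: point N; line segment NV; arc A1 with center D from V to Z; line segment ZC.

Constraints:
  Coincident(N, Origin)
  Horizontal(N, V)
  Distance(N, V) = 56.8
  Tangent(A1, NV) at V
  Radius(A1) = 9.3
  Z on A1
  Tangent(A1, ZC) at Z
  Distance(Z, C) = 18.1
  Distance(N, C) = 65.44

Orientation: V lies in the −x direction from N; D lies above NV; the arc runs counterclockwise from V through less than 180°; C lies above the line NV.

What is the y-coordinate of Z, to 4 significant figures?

14.18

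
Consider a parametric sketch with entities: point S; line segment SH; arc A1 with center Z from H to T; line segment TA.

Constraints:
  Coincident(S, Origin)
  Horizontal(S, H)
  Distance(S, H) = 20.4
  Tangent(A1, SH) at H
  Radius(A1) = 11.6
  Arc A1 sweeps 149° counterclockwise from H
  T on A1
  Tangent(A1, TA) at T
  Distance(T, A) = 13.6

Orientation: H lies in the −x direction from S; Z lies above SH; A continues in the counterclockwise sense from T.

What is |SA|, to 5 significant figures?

38.669

On A1, H sits at bearing -90° from Z; a 149° counterclockwise sweep puts T at bearing 59°, so T = Z + 11.6·(cos 59°, sin 59°) = (-14.426, 21.543). Tangency of A1 to TA means the radius ZT is perpendicular to TA, so TA runs along (−sin 59°, cos 59°); with |TA| = 13.6, A = (-26.083, 28.548). Then |SA| = |A − S| = 38.669.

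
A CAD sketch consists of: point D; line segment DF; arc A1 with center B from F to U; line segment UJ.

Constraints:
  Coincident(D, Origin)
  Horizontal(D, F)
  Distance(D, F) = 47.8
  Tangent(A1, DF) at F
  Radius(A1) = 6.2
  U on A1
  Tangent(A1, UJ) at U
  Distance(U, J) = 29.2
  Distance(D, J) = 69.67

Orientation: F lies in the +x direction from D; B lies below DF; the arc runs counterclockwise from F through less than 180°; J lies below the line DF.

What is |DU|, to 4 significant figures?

44.18

D is at the origin; DF is horizontal with |DF| = 47.8 and F on the +x side, so F = (47.80, 0.000). The tangent condition forces BF to be normal to DF, so B = F + (0, -6.2) = (47.80, -6.200). Since BU ⟂ UJ (tangency), |BJ| = √(6.2² + 29.2²) = 29.85 regardless of where U sits on A1. So J lies on both circle(D, 69.67) and circle(B, 29.85); the below-DF intersection is J = (61.51, -32.72). U is the foot of the tangent from J: U = (43.00, -10.13).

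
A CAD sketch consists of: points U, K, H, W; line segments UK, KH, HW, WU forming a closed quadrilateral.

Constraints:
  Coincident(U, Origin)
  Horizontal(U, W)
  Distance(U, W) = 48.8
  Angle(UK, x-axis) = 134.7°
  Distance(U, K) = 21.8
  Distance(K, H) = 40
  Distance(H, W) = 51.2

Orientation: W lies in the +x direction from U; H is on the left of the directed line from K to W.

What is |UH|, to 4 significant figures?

43.01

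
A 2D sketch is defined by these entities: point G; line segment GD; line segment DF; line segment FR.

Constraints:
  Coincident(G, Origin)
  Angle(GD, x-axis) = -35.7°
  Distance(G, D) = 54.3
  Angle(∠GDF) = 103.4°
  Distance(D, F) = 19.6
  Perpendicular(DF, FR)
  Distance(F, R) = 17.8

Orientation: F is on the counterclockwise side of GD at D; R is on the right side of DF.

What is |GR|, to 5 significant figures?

77.609

G is at the origin; GD runs at -35.7° with length 54.3, so D = 54.3·(cos -35.7°, sin -35.7°) = (44.096, -31.686). ∠GDF = 103.4°, so DF runs at -35.7° + (180° − 103.4°) = 40.900° from the x-axis; with |DF| = 19.6, F = D + 19.6·(cos 40.900°, sin 40.900°) = (58.911, -18.853). DF is perpendicular to FR; with |FR| = 17.8 on the right of DF, R = F + 17.8·(0.65474, -0.75585) = (70.565, -32.308). Then |GR| = |R − G| = 77.609.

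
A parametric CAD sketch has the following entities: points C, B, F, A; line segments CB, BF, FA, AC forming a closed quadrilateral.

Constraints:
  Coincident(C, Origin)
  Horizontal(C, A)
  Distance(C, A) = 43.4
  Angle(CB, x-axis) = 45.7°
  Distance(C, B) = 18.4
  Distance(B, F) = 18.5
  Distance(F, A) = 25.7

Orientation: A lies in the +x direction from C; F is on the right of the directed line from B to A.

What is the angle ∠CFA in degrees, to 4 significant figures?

155.6°

Checks: |BF| = 18.50 ✓; |FA| = 25.70 ✓.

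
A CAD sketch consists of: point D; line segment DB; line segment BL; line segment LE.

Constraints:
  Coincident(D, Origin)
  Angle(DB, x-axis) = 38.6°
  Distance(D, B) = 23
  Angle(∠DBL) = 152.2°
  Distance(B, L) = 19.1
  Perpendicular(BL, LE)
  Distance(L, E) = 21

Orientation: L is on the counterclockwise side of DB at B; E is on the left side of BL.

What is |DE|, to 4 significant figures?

40.76

D is at the origin; DB runs at 38.6° with length 23.0, so B = 23.0·(cos 38.6°, sin 38.6°) = (17.97, 14.35). ∠DBL = 152.2°, so BL runs at 38.6° + (180° − 152.2°) = 66.40° from the x-axis; with |BL| = 19.1, L = B + 19.1·(cos 66.40°, sin 66.40°) = (25.62, 31.85). BL ⟂ LE; with |LE| = 21.0 on the left of BL, E = L + 21.0·(-0.9164, 0.4003) = (6.378, 40.26). Then |DE| = |E − D| = 40.76.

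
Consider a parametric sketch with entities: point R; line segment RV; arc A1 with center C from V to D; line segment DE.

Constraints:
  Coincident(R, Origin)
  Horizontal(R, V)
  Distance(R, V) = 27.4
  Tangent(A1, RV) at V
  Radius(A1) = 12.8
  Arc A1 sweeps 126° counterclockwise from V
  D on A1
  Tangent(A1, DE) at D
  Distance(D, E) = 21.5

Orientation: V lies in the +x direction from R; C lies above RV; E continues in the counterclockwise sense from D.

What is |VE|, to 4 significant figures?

37.79

R is at the origin; R and V share the same y with |RV| = 27.4 and V on the +x side, so V = (27.40, 0.000). Since A1 is tangent to RV there, CV ⟂ RV, so C = V + (0, 12.8) = (27.40, 12.80). On A1, V sits at bearing -90° from C; a 126° counterclockwise sweep puts D at bearing 36°, so D = C + 12.8·(cos 36°, sin 36°) = (37.76, 20.32). Tangency of A1 to DE means the radius CD is perpendicular to DE, so DE runs along (−sin 36°, cos 36°); with |DE| = 21.5, E = (25.12, 37.72). Then |VE| = |E − V| = 37.79.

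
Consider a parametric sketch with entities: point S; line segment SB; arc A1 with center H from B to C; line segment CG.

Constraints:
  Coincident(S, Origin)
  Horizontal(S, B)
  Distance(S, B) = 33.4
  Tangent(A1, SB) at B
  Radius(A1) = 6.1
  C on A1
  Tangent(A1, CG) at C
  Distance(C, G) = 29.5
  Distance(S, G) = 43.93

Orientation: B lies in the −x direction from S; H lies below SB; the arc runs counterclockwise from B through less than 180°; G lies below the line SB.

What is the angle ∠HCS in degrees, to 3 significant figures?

13.0°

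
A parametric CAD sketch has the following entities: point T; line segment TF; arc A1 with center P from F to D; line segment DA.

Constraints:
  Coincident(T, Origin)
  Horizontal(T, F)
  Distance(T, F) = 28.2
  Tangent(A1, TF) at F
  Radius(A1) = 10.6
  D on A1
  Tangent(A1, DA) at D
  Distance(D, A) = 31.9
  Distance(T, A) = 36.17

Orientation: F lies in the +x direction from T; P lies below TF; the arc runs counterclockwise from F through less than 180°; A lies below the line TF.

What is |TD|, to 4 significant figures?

19.54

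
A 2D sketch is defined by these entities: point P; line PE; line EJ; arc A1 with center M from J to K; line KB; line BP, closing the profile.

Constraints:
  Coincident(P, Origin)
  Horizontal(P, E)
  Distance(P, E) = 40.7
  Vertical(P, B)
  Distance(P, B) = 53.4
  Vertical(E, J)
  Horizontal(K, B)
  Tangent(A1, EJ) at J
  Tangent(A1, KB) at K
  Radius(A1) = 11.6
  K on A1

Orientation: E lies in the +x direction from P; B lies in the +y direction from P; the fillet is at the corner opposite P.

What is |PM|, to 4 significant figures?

50.93

P is at the origin; P and E share the same y with |PE| = 40.7 and E on the +x side, so E = (40.70, 0.000). PB is vertical with |PB| = 53.4 and B on the +y side, so B = (0.000, 53.40). The virtual corner opposite P is at (40.70, 53.40). Since A1 is tangent to EJ there, MJ ⟂ EJ and A1 meets KB tangentially, so MK is at right angles to KB, with radius 11.6, so the center M sits 11.6 in from both sides at M = (29.10, 41.80). Then |PM| = |M − P| = 50.93.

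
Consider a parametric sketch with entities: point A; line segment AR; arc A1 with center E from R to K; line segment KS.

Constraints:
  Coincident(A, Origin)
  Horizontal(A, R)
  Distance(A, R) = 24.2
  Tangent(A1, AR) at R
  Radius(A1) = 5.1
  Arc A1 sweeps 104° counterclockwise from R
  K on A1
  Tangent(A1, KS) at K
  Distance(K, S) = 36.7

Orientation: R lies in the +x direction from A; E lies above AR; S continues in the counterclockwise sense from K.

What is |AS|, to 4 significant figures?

46.58

On A1, R sits at bearing -90° from E; a 104° counterclockwise sweep puts K at bearing 14°, so K = E + 5.1·(cos 14°, sin 14°) = (29.15, 6.334). Since A1 is tangent to KS there, EK ⟂ KS, so KS runs along (−sin 14°, cos 14°); with |KS| = 36.7, S = (20.27, 41.94). Then |AS| = |S − A| = 46.58.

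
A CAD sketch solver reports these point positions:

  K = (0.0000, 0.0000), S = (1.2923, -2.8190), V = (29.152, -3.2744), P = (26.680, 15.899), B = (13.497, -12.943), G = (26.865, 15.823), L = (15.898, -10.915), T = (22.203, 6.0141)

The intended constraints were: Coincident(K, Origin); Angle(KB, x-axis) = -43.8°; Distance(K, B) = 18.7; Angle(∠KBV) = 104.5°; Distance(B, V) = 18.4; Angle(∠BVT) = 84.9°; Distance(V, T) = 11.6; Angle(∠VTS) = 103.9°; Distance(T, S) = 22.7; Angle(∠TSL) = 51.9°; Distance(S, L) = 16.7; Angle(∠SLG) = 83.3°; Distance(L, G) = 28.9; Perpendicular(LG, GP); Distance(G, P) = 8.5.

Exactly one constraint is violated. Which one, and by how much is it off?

Distance(G, P) = 8.5 — off by 8.30.

K = (0.00, 0.00) ✓; KB at -43.80° ✓; |KB| = 18.70 ✓; ∠KBV = 104.5° ✓; |BV| = 18.40 ✓; ∠BVT = 84.90° ✓; |VT| = 11.60 ✓; ∠VTS = 103.9° ✓; |TS| = 22.70 ✓; ∠TSL = 51.90° ✓; |SL| = 16.70 ✓; ∠SLG = 83.30° ✓; |LG| = 28.90 ✓; ∠(LG, GP) = 89.97° ✓; |GP| = 0.2000 ✗.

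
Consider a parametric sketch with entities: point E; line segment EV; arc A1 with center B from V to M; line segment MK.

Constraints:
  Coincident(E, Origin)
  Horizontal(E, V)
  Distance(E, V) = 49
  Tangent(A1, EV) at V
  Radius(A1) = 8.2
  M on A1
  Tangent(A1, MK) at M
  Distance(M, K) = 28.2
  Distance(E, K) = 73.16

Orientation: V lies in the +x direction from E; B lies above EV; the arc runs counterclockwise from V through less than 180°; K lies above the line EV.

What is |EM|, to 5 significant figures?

57.073

E is at the origin; EV is horizontal with |EV| = 49.0 and V on the +x side, so V = (49.000, 0.0000). The tangent condition forces BV to be normal to EV, so B = V + (0, 8.2) = (49.000, 8.2000). Since BM ⟂ MK (tangency), |BK| = √(8.2² + 28.2²) = 29.368 regardless of where M sits on A1. So K lies on both circle(E, 73.16) and circle(B, 29.368); the above-EV intersection is K = (65.572, 32.446). M is the foot of the tangent from K: M = (56.792, 5.6472).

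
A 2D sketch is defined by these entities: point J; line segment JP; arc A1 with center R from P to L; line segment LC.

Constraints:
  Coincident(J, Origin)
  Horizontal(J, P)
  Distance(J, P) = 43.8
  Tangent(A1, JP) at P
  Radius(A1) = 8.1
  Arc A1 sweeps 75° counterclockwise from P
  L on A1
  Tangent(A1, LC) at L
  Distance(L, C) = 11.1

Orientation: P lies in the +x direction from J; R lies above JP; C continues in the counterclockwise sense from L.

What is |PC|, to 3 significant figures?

19.9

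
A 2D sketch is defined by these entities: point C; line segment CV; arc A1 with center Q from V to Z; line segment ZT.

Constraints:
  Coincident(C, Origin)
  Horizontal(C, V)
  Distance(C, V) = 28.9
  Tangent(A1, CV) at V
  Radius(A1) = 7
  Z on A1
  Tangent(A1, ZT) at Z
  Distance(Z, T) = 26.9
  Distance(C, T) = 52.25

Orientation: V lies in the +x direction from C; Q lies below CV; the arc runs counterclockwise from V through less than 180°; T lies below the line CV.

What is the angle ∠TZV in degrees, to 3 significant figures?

114°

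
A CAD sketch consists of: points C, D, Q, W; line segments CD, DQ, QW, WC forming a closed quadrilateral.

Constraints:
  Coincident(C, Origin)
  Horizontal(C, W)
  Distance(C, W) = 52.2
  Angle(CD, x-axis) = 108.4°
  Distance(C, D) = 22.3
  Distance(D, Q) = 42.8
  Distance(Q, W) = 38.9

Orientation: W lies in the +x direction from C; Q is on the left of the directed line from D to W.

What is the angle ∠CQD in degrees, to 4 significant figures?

27.65°

Checks: |DQ| = 42.80 ✓; |QW| = 38.90 ✓.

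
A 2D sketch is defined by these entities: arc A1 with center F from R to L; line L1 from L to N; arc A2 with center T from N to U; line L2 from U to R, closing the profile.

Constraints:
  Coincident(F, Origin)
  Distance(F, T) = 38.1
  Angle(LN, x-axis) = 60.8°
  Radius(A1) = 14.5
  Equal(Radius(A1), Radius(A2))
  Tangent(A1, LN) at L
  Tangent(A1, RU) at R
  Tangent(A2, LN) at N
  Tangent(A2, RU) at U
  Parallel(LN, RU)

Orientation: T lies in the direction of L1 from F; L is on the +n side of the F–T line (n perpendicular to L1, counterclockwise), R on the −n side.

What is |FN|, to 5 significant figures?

40.766

The slot axis is L1's direction at 60.8°, so u = (cos 60.8°, sin 60.8°) = (0.48786, 0.87292) and n = (−sin 60.8°, cos 60.8°) = (-0.87292, 0.48786). F is at the origin and T lies 38.1 along u from F, so T = 38.1·u = (18.587, 33.258). Tangency of A1 to both parallel lines with radius 14.5 puts L and R at F ± 14.5·n: L = (-12.657, 7.0740), R = (12.657, -7.0740). Equal radii place N and U the same way about T: N = T + 14.5·n = (5.9301, 40.332), U = T − 14.5·n = (31.245, 26.184). Then |FN| = |N − F| = 40.766.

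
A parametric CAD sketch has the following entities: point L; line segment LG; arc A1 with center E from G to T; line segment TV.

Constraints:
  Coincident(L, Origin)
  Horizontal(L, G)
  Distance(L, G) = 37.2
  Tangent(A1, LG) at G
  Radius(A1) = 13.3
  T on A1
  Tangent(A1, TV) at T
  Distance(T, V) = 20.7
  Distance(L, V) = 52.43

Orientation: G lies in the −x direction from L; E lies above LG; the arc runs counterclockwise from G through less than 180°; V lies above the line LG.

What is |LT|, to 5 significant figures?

32.626

Checks: ∠(EG, GL) = 90.00° ✓; |ET| = 13.30 ✓; ∠(ET, TV) = 90.00° ✓; |TV| = 20.70 ✓; |LV| = 52.43 ✓.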